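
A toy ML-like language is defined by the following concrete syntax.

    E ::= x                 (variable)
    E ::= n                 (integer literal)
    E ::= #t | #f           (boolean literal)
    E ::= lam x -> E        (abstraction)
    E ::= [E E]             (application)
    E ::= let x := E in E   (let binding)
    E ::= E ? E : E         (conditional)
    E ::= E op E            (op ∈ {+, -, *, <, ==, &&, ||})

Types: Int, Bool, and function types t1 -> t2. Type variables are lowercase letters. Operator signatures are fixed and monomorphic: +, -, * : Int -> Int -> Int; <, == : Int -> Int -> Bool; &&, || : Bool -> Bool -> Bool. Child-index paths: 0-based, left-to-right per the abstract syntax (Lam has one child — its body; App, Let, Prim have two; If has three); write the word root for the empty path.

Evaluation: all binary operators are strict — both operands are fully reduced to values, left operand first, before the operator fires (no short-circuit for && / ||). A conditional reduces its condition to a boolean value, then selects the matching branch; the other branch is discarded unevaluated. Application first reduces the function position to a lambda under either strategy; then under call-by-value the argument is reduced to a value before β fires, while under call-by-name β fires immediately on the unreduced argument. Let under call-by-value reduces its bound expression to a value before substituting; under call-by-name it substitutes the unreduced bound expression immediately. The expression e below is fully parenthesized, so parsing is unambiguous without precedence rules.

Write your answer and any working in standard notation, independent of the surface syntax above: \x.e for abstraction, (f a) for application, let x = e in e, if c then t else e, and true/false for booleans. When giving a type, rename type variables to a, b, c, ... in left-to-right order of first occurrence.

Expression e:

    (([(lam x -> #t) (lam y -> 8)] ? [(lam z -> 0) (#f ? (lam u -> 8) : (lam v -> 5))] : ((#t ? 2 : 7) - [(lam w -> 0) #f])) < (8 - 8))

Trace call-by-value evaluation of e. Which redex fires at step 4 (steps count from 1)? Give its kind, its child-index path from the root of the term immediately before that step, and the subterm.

Answer: beta at 0 : ((\z.0) (\v.5))

Trace:
step 0: ((if ((\x.true) (\y.8)) then ((\z.0) (if false then (\u.8) else (\v.5))) else ((if true then 2 else 7) - ((\w.0) false))) < (8 - 8))
step 1: [beta@0.0] ((if true then ((\z.0) (if false then (\u.8) else (\v.5))) else ((if true then 2 else 7) - ((\w.0) false))) < (8 - 8))
step 2: [if@0] (((\z.0) (if false then (\u.8) else (\v.5))) < (8 - 8))
step 3: [if@0.1] (((\z.0) (\v.5)) < (8 - 8))
step 4: [beta@0] (0 < (8 - 8))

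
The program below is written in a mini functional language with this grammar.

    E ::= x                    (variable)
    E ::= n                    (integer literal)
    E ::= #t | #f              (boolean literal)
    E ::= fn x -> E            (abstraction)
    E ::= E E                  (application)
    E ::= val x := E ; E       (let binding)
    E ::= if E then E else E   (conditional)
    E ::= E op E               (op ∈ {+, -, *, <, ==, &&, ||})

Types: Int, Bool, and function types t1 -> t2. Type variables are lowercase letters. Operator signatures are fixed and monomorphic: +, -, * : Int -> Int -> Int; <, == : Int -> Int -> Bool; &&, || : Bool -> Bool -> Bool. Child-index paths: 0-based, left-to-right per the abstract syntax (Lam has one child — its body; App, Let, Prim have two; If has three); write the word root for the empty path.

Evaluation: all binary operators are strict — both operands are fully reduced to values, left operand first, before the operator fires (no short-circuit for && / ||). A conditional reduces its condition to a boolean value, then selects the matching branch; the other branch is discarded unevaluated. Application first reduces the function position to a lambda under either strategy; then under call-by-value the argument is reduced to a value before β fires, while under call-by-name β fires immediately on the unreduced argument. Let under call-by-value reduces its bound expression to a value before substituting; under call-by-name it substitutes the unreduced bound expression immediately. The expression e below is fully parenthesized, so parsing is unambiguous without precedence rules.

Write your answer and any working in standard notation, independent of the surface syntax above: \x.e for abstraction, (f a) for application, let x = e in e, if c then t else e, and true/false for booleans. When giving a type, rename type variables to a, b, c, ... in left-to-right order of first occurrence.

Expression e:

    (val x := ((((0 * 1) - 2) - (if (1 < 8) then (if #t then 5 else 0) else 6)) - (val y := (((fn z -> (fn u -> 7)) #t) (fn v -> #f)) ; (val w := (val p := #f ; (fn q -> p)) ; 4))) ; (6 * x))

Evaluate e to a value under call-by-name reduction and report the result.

Trace:
step 0: (let x = ((((0 * 1) - 2) - (if (1 < 8) then (if true then 5 else 0) else 6)) - (let y = (((\z.(\u.7)) true) (\v.false)) in (let w = (let p = false in (\q.p)) in 4))) in (6 * x))
step 1: [let@root] (6 * ((((0 * 1) - 2) - (if (1 < 8) then (if true then 5 else 0) else 6)) - (let y = (((\z.(\u.7)) true) (\v.false)) in (let w = (let p = false in (\q.p)) in 4))))
step 2: [delta@1.0.0.0] (6 * (((0 - 2) - (if (1 < 8) then (if true then 5 else 0) else 6)) - (let y = (((\z.(\u.7)) true) (\v.false)) in (let w = (let p = false in (\q.p)) in 4))))
step 3: [delta@1.0.0] (6 * ((-2 - (if (1 < 8) then (if true then 5 else 0) else 6)) - (let y = (((\z.(\u.7)) true) (\v.false)) in (let w = (let p = false in (\q.p)) in 4))))
step 4: [delta@1.0.1.0] (6 * ((-2 - (if true then (if true then 5 else 0) else 6)) - (let y = (((\z.(\u.7)) true) (\v.false)) in (let w = (let p = false in (\q.p)) in 4))))
step 5: [if@1.0.1] (6 * ((-2 - (if true then 5 else 0)) - (let y = (((\z.(\u.7)) true) (\v.false)) in (let w = (let p = false in (\q.p)) in 4))))
step 6: [if@1.0.1] (6 * ((-2 - 5) - (let y = (((\z.(\u.7)) true) (\v.false)) in (let w = (let p = false in (\q.p)) in 4))))
step 7: [delta@1.0] (6 * (-7 - (let y = (((\z.(\u.7)) true) (\v.false)) in (let w = (let p = false in (\q.p)) in 4))))
step 8: [let@1.1] (6 * (-7 - (let w = (let p = false in (\q.p)) in 4)))
step 9: [let@1.1] (6 * (-7 - 4))
step 10: [delta@1] (6 * -11)
step 11: [delta@root] -66

Answer: -66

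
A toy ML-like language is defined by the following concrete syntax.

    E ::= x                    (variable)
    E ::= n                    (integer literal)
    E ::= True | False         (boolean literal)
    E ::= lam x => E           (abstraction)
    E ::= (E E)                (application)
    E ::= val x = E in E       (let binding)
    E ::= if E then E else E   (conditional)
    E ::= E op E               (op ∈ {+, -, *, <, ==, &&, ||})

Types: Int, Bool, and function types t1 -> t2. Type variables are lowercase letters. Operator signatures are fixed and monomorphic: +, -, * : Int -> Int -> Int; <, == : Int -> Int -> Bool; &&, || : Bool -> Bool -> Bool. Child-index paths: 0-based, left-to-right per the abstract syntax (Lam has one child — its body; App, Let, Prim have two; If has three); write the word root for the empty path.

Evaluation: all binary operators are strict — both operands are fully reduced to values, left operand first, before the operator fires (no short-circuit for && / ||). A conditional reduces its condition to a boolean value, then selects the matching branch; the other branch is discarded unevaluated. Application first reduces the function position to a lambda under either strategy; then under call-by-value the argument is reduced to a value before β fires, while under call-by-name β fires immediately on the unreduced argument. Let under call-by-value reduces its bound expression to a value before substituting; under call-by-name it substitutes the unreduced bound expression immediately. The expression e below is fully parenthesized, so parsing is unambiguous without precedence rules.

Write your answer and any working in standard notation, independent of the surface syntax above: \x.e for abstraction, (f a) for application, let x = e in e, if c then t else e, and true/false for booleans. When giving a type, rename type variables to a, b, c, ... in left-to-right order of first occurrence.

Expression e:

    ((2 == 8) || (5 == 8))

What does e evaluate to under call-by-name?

Derivation:
step 0: ((2 == 8) || (5 == 8))
step 1: [delta@0] (false || (5 == 8))
step 2: [delta@1] (false || false)
step 3: [delta@root] false

Answer: false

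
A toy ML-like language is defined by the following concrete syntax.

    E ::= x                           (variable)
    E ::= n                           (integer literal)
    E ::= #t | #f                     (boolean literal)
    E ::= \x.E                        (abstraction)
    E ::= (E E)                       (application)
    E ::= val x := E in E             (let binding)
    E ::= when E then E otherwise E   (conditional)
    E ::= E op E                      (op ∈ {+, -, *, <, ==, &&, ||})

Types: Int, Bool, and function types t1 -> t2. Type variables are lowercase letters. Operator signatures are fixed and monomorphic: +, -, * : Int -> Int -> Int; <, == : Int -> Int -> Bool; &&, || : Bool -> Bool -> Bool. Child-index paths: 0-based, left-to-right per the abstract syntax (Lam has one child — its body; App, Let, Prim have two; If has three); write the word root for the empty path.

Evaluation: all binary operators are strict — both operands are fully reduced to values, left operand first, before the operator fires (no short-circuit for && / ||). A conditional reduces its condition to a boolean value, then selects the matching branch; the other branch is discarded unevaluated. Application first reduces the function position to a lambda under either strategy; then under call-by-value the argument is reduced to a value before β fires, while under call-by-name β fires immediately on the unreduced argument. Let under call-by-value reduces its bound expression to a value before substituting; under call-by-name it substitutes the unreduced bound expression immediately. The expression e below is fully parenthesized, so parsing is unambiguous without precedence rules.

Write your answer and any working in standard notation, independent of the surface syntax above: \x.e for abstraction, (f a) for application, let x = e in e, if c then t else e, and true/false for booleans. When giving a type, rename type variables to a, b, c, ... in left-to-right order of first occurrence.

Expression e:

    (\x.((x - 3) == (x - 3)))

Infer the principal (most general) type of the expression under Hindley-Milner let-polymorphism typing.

Working:
x : a
  unify a ~ Int
  unify Int ~ Int
  unify Int ~ Int
x : Int
  unify Int ~ Int
  unify Int ~ Int
  unify Int ~ Int
\x._ : Int -> Bool

Answer: Int -> Bool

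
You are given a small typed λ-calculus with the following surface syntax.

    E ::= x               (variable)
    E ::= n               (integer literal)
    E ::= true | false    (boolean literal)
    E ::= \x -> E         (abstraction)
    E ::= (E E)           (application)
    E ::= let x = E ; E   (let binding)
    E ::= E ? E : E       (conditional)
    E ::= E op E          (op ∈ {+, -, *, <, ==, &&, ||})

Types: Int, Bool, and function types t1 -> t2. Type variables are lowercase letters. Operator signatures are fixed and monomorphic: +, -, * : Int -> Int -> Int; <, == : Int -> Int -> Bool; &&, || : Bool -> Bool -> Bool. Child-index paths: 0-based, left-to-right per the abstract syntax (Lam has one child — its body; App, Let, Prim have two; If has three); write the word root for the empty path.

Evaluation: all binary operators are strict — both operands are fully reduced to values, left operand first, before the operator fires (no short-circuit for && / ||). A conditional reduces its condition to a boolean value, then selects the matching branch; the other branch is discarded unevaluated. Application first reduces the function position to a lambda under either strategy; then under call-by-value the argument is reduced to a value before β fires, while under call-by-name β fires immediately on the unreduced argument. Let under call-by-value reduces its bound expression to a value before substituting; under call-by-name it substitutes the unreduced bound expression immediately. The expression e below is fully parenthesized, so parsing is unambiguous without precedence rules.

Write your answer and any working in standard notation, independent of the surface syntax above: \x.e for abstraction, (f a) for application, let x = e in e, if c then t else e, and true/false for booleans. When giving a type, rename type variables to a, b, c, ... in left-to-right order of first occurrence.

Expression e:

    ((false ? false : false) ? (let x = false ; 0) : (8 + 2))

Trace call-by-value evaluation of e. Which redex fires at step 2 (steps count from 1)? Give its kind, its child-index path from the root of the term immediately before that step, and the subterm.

Derivation:
step 0: (if (if false then false else false) then (let x = false in 0) else (8 + 2))
step 1: [if@0] (if false then (let x = false in 0) else (8 + 2))
step 2: [if@root] (8 + 2)

Answer: if at root : (if false then (let x = false in 0) else (8 + 2))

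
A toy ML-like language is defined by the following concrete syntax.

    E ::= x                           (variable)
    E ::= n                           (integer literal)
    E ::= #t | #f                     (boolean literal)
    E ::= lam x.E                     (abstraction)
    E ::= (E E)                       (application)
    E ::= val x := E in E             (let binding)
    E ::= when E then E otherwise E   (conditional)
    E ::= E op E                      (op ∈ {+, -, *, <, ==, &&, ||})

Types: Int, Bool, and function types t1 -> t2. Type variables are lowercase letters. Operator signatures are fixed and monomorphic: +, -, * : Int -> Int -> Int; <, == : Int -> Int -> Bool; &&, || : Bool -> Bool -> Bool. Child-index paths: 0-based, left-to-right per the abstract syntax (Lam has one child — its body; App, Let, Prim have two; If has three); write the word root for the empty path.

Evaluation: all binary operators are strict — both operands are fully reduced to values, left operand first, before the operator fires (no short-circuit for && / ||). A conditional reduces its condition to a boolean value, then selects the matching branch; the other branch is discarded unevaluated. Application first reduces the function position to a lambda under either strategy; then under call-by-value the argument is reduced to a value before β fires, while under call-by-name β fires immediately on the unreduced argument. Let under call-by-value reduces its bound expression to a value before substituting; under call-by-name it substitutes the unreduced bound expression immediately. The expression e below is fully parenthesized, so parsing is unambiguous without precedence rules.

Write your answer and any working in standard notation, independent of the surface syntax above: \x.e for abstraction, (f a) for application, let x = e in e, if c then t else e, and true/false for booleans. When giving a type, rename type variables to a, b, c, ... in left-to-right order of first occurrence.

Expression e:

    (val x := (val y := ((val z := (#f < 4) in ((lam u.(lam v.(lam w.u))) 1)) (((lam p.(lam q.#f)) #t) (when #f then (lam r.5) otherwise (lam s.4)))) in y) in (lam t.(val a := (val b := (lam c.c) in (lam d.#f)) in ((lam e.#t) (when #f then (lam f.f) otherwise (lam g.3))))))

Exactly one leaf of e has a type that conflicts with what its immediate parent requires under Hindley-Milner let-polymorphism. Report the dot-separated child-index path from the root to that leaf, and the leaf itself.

Trace:
  unify Bool ~ Int
  FAIL: mismatch Bool ~ Int

Answer: 0.0.0.0.0 : false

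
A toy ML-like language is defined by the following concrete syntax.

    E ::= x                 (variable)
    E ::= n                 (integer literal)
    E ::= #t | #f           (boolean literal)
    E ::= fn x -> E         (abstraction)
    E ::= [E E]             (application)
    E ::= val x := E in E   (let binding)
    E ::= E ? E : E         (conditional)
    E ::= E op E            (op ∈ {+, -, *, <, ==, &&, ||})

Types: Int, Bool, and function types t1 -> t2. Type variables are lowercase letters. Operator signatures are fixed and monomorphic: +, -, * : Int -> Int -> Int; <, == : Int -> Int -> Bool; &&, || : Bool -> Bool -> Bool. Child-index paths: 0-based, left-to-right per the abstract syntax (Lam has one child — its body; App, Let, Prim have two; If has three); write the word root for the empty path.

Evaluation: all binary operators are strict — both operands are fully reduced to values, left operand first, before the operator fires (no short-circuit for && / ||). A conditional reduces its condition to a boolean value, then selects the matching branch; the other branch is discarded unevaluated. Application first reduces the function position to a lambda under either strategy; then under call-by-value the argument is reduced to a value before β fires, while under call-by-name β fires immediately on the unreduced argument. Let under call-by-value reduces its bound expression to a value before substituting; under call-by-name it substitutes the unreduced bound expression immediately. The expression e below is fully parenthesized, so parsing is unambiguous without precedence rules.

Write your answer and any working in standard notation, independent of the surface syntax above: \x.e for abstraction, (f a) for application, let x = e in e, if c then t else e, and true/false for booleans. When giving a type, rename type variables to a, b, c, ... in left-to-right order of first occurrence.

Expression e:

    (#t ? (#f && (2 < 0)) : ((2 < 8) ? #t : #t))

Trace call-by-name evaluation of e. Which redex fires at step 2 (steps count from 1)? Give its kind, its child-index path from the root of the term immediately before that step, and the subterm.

Derivation:
step 0: (if true then (false && (2 < 0)) else (if (2 < 8) then true else true))
step 1: [if@root] (false && (2 < 0))
step 2: [delta@1] (false && false)

Answer: delta at 1 : (2 < 0)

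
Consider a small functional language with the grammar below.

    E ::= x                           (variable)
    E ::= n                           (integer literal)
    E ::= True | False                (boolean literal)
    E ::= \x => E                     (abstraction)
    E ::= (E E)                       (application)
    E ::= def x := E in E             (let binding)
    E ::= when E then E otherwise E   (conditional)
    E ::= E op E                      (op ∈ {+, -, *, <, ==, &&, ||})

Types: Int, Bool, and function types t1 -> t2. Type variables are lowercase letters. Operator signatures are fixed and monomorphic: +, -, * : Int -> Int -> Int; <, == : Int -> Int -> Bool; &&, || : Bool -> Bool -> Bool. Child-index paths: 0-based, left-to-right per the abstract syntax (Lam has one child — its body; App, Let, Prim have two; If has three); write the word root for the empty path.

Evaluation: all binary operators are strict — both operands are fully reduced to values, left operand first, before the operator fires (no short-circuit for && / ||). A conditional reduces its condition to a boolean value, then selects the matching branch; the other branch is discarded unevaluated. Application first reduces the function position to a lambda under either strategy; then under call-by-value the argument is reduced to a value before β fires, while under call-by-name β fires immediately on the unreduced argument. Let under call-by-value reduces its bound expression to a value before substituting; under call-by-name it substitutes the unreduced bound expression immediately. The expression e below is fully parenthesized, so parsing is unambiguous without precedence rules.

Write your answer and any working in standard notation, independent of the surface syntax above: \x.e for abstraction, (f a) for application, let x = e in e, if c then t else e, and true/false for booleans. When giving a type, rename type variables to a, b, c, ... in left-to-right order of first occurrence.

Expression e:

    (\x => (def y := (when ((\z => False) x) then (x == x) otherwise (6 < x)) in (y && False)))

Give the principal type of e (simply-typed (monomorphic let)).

Answer: Int -> Bool

Derivation:
\z._ : b -> Bool
x : a
  unify b -> Bool ~ a -> c
  unify b ~ a
  unify Bool ~ c
_ _ : Bool
  unify Bool ~ Bool
x : a
  unify a ~ Int
x : Int
  unify Int ~ Int
  unify Int ~ Int
x : Int
  unify Int ~ Int
  unify Bool ~ Bool
let y : Bool
y : Bool
  unify Bool ~ Bool
  unify Bool ~ Bool
\x._ : Int -> Bool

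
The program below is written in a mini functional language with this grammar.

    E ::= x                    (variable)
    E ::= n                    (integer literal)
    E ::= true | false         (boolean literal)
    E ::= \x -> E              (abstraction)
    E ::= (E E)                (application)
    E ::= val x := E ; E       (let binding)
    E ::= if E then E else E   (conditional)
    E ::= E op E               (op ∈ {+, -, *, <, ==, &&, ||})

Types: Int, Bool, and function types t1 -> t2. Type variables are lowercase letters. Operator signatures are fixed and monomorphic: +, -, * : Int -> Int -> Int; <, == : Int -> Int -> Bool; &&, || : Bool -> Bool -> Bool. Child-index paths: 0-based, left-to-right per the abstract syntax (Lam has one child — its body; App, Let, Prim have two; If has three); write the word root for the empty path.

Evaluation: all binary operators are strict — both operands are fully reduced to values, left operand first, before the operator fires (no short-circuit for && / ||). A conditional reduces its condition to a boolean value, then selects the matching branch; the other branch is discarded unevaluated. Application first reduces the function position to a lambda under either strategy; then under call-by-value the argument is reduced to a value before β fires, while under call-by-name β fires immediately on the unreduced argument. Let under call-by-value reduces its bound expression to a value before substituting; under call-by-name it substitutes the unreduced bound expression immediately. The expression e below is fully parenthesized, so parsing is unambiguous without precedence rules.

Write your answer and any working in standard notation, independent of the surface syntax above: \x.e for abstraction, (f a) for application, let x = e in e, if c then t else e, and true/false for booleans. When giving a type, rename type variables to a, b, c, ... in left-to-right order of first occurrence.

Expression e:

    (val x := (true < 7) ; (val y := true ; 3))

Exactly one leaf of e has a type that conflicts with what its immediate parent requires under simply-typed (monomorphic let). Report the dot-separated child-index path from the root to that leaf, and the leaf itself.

Trace:
  unify Bool ~ Int
  FAIL: mismatch Bool ~ Int

Answer: 0.0 : true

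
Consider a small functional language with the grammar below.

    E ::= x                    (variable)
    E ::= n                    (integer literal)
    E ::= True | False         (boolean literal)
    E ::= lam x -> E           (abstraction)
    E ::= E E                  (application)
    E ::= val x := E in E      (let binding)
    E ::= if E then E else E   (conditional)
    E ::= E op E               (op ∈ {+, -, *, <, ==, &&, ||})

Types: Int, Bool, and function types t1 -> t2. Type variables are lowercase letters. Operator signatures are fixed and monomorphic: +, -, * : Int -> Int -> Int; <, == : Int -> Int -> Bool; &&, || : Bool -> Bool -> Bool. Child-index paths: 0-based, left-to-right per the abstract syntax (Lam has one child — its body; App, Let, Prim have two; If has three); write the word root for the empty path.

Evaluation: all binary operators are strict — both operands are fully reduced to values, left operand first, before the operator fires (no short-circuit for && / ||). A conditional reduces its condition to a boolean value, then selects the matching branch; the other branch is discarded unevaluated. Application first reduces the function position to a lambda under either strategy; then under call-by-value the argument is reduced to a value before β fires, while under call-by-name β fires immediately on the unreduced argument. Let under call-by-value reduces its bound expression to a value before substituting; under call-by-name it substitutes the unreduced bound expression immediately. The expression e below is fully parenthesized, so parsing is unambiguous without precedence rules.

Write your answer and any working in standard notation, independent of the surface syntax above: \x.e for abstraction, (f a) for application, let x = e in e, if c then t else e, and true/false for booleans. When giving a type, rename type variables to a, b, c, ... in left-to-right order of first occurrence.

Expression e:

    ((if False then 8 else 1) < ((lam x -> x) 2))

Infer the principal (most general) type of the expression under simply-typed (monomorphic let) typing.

Trace:
  unify Bool ~ Bool
  unify Int ~ Int
  unify Int ~ Int
x : a
\x._ : a -> a
  unify a -> a ~ Int -> b
  unify a ~ Int
  unify Int ~ b
_ _ : Int
  unify Int ~ Int

Answer: Bool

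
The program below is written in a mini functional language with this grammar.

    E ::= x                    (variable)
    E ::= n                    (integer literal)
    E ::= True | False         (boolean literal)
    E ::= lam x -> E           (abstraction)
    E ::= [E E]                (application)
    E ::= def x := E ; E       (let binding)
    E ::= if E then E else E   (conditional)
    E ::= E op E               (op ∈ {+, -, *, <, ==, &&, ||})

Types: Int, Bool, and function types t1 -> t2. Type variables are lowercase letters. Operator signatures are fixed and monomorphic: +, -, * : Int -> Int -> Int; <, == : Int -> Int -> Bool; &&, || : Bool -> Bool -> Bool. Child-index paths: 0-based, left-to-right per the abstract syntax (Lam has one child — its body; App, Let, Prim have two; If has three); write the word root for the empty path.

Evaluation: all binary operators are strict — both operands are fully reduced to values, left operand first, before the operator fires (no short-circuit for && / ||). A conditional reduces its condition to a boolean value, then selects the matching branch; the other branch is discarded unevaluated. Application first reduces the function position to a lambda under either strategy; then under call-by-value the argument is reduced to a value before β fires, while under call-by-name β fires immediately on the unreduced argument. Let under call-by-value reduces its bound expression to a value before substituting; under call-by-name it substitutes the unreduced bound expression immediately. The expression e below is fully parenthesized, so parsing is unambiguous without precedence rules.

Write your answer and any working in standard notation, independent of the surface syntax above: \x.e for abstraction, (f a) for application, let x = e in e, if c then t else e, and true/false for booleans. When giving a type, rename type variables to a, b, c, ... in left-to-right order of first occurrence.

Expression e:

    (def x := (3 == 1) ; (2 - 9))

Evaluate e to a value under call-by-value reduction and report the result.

Trace:
step 0: (let x = (3 == 1) in (2 - 9))
step 1: [delta@0] (let x = false in (2 - 9))
step 2: [let@root] (2 - 9)
step 3: [delta@root] -7

Answer: -7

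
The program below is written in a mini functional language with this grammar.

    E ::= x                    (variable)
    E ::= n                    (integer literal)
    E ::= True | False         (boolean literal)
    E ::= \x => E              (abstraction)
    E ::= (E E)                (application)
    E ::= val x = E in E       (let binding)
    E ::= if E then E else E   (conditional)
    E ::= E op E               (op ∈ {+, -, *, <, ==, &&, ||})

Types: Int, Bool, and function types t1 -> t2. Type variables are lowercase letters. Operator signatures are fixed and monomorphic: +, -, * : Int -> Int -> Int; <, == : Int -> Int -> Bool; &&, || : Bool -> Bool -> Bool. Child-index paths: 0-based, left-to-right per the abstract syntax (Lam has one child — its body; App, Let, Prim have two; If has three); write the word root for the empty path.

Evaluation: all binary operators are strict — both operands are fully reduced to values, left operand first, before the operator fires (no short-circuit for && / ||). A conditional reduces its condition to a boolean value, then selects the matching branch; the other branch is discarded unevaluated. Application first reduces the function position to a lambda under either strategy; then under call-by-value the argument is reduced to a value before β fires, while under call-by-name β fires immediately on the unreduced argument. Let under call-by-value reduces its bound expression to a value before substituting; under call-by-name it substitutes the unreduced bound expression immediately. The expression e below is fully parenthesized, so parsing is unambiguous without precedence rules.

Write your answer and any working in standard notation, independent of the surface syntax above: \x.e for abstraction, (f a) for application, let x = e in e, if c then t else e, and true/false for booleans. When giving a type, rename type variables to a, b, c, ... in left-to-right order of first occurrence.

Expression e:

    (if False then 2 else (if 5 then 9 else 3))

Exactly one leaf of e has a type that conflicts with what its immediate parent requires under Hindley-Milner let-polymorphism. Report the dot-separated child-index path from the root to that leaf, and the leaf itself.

Working:
  unify Bool ~ Bool
  unify Int ~ Bool
  FAIL: mismatch Int ~ Bool

Answer: 2.0 : 5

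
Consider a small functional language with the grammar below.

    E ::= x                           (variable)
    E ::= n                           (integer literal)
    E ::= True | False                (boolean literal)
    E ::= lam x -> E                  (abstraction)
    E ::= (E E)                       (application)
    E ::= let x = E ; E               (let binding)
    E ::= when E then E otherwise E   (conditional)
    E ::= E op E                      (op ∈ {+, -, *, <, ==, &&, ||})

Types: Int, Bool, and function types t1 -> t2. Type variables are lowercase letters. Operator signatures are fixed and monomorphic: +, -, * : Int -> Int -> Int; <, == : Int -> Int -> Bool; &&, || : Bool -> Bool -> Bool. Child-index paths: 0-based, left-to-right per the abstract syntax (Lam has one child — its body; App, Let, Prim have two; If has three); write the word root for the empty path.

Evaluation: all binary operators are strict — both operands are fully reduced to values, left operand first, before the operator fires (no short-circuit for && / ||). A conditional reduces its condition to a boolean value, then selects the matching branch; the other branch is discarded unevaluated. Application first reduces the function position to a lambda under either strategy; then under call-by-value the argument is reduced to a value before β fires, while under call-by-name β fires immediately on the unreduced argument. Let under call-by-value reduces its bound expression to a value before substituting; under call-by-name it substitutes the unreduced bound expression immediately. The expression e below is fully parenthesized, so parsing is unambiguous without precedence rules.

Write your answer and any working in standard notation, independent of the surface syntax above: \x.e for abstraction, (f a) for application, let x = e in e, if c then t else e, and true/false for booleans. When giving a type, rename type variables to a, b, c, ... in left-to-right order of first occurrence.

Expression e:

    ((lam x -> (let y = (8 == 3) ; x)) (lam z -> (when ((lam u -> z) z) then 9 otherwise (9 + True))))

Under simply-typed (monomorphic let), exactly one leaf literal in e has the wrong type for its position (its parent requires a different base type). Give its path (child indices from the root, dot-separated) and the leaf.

Working:
  unify Int ~ Int
  unify Int ~ Int
let y : Bool
x : a
\x._ : a -> a
z : b
\u._ : c -> b
z : b
  unify c -> b ~ b -> d
  unify c ~ b
  unify b ~ d
_ _ : d
  unify d ~ Bool
  unify Int ~ Int
  unify Bool ~ Int
  FAIL: mismatch Bool ~ Int

Answer: 1.0.2.1 : true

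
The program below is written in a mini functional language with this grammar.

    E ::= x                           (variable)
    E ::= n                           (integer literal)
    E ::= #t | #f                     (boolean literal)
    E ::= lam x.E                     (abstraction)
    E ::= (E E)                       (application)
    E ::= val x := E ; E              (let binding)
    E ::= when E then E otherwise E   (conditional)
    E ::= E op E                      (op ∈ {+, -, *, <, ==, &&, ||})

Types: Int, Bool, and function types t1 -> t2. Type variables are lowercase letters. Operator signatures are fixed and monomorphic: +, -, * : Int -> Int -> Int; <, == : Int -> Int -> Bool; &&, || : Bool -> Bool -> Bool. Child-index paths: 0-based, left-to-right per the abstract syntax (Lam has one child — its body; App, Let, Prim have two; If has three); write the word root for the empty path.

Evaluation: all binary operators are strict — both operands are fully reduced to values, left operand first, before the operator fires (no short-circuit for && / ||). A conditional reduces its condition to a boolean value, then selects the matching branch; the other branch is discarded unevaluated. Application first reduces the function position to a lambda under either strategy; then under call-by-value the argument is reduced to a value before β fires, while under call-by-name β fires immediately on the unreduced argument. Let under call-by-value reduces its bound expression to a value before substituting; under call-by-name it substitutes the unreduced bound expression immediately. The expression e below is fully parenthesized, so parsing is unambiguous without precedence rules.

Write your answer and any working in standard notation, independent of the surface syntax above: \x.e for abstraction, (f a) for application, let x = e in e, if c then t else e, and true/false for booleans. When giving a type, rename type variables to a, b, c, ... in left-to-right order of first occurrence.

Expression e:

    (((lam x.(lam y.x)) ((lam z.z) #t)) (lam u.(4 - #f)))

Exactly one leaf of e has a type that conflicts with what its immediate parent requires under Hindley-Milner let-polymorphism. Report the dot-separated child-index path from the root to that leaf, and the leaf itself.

Derivation:
x : a
\y._ : b -> a
\x._ : a -> b -> a
z : c
\z._ : c -> c
  unify c -> c ~ Bool -> d
  unify c ~ Bool
  unify Bool ~ d
_ _ : Bool
  unify a -> b -> a ~ Bool -> e
  unify a ~ Bool
  unify b -> Bool ~ e
_ _ : b -> Bool
  unify Int ~ Int
  unify Bool ~ Int
  FAIL: mismatch Bool ~ Int

Answer: 1.0.1 : false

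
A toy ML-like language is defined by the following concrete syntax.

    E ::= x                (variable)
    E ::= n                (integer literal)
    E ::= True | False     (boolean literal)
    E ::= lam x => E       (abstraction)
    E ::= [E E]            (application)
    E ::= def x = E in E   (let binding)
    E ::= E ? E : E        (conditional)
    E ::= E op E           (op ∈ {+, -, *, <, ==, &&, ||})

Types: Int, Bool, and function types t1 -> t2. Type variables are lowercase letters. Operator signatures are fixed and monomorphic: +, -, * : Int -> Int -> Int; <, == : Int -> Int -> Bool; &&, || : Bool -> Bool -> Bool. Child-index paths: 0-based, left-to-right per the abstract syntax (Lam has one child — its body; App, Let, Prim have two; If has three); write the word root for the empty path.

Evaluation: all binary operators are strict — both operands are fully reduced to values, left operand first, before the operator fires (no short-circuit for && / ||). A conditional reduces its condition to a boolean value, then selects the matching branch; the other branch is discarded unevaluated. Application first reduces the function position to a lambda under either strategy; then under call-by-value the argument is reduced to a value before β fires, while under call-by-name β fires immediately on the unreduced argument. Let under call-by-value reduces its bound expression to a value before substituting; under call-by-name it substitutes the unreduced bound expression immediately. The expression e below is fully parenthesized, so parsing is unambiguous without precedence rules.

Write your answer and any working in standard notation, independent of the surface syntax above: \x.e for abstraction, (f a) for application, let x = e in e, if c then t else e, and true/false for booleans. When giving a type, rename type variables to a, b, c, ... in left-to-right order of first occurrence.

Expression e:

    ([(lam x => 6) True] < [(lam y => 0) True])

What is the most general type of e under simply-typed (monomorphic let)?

Answer: Bool

Derivation:
\x._ : a -> Int
  unify a -> Int ~ Bool -> b
  unify a ~ Bool
  unify Int ~ b
_ _ : Int
  unify Int ~ Int
\y._ : c -> Int
  unify c -> Int ~ Bool -> d
  unify c ~ Bool
  unify Int ~ d
_ _ : Int
  unify Int ~ Int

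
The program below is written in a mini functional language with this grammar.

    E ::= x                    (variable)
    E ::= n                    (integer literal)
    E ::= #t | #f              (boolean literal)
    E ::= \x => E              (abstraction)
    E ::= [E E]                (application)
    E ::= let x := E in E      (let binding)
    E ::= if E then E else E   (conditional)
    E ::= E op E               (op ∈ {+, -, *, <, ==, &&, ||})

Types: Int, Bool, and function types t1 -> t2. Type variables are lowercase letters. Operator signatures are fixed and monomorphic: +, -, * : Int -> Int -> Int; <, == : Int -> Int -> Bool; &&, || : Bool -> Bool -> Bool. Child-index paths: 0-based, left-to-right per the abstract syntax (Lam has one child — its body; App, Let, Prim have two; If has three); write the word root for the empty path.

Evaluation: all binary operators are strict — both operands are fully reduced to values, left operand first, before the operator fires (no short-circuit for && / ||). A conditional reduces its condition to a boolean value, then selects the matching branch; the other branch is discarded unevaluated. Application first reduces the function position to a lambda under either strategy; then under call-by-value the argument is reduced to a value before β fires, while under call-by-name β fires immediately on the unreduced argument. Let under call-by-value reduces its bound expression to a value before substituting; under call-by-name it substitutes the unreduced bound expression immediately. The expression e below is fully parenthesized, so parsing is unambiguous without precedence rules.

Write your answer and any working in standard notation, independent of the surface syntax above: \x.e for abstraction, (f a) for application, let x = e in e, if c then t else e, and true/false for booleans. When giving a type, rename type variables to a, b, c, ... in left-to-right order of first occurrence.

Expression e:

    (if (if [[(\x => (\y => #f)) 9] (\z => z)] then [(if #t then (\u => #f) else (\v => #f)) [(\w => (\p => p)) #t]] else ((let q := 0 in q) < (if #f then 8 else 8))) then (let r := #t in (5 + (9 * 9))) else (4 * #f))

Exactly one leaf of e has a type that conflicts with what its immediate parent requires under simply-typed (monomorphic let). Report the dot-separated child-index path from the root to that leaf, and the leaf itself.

Answer: 2.1 : false

Trace:
\y._ : b -> Bool
\x._ : a -> b -> Bool
  unify a -> b -> Bool ~ Int -> c
  unify a ~ Int
  unify b -> Bool ~ c
_ _ : b -> Bool
z : d
\z._ : d -> d
  unify b -> Bool ~ (d -> d) -> e
  unify b ~ d -> d
  unify Bool ~ e
_ _ : Bool
  unify Bool ~ Bool
  unify Bool ~ Bool
\u._ : f -> Bool
\v._ : g -> Bool
  unify f -> Bool ~ g -> Bool
  unify f ~ g
  unify Bool ~ Bool
p : i
\p._ : i -> i
\w._ : h -> i -> i
  unify h -> i -> i ~ Bool -> j
  unify h ~ Bool
  unify i -> i ~ j
_ _ : i -> i
  unify g -> Bool ~ (i -> i) -> k
  unify g ~ i -> i
  unify Bool ~ k
_ _ : Bool
let q : Int
q : Int
  unify Int ~ Int
  unify Bool ~ Bool
  unify Int ~ Int
  unify Int ~ Int
  unify Bool ~ Bool
  unify Bool ~ Bool
let r : Bool
  unify Int ~ Int
  unify Int ~ Int
  unify Int ~ Int
  unify Int ~ Int
  unify Int ~ Int
  unify Bool ~ Int
  FAIL: mismatch Bool ~ Int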